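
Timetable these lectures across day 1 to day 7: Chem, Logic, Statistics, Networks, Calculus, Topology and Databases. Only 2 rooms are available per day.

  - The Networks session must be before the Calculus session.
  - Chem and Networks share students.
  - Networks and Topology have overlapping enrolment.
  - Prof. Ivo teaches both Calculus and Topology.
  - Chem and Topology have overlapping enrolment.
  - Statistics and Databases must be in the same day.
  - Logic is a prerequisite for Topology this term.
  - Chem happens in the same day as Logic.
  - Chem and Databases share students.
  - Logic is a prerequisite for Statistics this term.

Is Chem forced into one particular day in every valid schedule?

No

Chem can be day 1 (e.g. Networks=day 3; Calculus=day 4; Chem=day 1; Databases=day 2; Logic=day 1; Topology=day 5; Statistics=day 2) or day 2 (e.g. Topology=day 5, Statistics=day 3, Databases=day 3, Chem=day 2, Logic=day 2, Networks=day 1, Calculus=day 4).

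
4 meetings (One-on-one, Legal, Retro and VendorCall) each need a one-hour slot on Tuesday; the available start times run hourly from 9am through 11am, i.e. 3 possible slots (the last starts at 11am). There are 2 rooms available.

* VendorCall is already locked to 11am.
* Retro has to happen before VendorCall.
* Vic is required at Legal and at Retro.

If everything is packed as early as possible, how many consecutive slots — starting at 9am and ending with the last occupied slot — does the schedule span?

The precedence chain requires at least 2 distinct slots.
With at most 2 per slot and 4 meetings, at least 2 slots are needed.
VendorCall can't be placed before 11am — that is slot 3 counting from 9am — so the schedule must run through at least 3 slots.
3 works (last occupied slot: 11am): for example Retro in 9am, One-on-one in 9am, Legal in 10am, VendorCall in 11am.

3 slots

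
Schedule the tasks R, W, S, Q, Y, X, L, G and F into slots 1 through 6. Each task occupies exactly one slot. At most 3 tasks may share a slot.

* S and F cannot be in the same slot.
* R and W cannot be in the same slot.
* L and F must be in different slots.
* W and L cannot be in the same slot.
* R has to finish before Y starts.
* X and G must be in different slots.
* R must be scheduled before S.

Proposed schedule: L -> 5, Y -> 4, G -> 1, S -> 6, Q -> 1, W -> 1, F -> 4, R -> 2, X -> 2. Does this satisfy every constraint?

Yes, all constraints hold

At most 3 tasks may share a slot — holds.
X and G must be in different slots — holds.
R must be scheduled before S — holds.
W and L cannot be in the same slot — holds.
R and W cannot be in the same slot — holds.
S and F cannot be in the same slot — holds.
R has to finish before Y starts — holds.
L and F must be in different slots — holds.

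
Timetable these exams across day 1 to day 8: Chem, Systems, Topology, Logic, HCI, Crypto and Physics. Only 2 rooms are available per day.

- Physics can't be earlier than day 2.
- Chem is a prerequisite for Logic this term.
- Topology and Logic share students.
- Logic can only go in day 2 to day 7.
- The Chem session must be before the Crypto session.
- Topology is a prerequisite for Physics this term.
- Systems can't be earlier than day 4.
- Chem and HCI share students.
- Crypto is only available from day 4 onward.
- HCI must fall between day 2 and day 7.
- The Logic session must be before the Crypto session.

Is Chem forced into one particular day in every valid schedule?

No

Chem can be day 1 (e.g. Physics -> day 3, Crypto -> day 4, Topology -> day 1, Chem -> day 1, Logic -> day 2, HCI -> day 2, Systems -> day 4) or day 2 (e.g. Systems -> day 4; HCI -> day 3; Physics -> day 2; Chem -> day 2; Topology -> day 1; Logic -> day 3; Crypto -> day 4).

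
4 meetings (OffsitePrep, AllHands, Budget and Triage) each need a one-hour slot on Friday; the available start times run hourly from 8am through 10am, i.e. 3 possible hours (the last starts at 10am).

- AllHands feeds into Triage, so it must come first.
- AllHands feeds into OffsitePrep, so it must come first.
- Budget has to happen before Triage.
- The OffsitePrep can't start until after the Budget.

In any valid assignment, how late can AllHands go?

9am

Downstream work caps AllHands at 9am.
AllHands at 9am is achievable: Triage=10am, OffsitePrep=10am, AllHands=9am, Budget=8am.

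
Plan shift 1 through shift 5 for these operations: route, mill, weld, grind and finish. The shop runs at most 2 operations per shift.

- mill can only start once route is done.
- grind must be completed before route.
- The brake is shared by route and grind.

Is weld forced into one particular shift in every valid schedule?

No

weld can be shift 1 (e.g. grind=shift 1; mill=shift 3; weld=shift 1; finish=shift 2; route=shift 2) or shift 2 (e.g. route -> shift 2; grind -> shift 1; finish -> shift 1; weld -> shift 2; mill -> shift 3).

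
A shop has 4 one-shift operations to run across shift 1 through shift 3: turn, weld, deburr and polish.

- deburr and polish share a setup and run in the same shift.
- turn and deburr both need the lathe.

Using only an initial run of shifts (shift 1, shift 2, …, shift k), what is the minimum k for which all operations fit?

Could 1 shift be enough, i.e. nothing placed later than shift 1? No: deburr can't share with turn (shift 1) → nothing is left.
So 1 shift is not enough.
2 works (last occupied shift: shift 2): for example turn in shift 1, deburr in shift 2, weld in shift 1, polish in shift 2.

2 shifts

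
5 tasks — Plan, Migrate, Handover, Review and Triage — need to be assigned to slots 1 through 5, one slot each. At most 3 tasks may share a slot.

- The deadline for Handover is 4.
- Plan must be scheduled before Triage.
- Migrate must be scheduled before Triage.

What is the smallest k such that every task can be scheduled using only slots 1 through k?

The precedence chain requires at least 2 distinct slots.
With at most 3 per slot and 5 tasks, at least 2 slots are needed.
2 works (last occupied slot: 2): for example Plan -> 1, Review -> 2, Migrate -> 1, Triage -> 2, Handover -> 1.

2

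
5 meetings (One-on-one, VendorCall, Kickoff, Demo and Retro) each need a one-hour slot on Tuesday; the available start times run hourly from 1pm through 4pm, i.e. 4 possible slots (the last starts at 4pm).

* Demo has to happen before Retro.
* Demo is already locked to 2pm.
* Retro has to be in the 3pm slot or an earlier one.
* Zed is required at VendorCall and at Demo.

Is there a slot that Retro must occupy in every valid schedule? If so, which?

Precedence pushes Retro to at least 3pm; Retro's own window allows nothing later than 3pm.
So Retro is pinned to 3pm.

3pm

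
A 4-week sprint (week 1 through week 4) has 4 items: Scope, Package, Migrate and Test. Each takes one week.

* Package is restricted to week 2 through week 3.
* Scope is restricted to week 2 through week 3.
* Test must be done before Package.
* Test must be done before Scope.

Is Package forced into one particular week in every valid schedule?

Package can be week 2 (e.g. Scope in week 2; Package in week 2; Test in week 1; Migrate in week 1) or week 3 (e.g. Test -> week 1; Scope -> week 2; Migrate -> week 1; Package -> week 3).

No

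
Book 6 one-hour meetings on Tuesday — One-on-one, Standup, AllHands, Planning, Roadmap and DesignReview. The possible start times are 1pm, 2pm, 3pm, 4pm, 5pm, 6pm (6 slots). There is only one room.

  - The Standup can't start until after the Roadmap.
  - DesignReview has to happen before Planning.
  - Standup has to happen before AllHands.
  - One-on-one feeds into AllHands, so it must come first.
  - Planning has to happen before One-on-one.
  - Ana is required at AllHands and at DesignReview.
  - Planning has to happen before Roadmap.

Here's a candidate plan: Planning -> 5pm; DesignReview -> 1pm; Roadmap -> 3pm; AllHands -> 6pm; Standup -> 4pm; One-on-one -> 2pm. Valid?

No — it violates: Planning has to happen before One-on-one

The Standup can't start until after the Roadmap — holds.
Planning has to happen before One-on-one — violated.
There is only one room — holds.
Standup has to happen before AllHands — holds.
One-on-one feeds into AllHands, so it must come first — holds.
Ana is required at AllHands and at DesignReview — holds.
DesignReview has to happen before Planning — holds.
Planning has to happen before Roadmap — violated.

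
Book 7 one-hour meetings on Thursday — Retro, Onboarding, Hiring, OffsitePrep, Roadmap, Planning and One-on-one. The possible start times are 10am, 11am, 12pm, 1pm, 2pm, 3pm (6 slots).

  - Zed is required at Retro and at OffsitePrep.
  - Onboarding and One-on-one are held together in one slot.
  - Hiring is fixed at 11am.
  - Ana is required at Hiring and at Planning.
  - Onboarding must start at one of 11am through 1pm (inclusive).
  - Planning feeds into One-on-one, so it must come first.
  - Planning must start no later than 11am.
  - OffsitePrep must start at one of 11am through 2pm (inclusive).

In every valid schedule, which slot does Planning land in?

10am

Planning's window is 10am–11am.
Hiring is fixed at 11am, and Planning can't share a slot with Hiring.
So Planning must be 10am.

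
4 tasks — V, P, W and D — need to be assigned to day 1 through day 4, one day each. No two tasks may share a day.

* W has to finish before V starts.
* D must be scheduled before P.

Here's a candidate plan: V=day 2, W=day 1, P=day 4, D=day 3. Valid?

Valid

D must be scheduled before P — holds.
W has to finish before V starts — holds.
No two tasks may share a day — holds.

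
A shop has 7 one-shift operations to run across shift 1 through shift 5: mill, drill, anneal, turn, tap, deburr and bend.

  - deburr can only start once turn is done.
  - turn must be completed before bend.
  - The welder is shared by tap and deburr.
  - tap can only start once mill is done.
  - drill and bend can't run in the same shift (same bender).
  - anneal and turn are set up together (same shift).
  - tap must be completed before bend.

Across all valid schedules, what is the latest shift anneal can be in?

shift 4

Anneal must be in the same shift as turn, which can't be after shift 4, so anneal is at most shift 4.
anneal at shift 4 is achievable: drill -> shift 1; tap -> shift 2; anneal -> shift 4; turn -> shift 4; bend -> shift 5; mill -> shift 1; deburr -> shift 5.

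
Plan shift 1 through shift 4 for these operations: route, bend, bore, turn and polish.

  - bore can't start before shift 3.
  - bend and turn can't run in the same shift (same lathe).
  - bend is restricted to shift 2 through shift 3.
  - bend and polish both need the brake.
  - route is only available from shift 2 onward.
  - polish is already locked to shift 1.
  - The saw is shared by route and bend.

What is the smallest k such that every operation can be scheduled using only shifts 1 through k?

3

bore can't be placed before shift 3, so the schedule must run through at least shift 3.
3 works (last occupied shift: shift 3): for example turn=shift 1, bore=shift 3, route=shift 2, bend=shift 3, polish=shift 1.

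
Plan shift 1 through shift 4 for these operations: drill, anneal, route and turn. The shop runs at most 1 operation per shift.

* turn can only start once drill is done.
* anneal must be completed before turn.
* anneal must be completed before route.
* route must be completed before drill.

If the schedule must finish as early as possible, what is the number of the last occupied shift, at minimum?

The precedence chain requires at least 4 distinct shifts.
With at most 1 per shift and 4 operations, at least 4 shifts are needed.
4 works (last occupied shift: shift 4): for example anneal=shift 1, route=shift 2, turn=shift 4, drill=shift 3.

4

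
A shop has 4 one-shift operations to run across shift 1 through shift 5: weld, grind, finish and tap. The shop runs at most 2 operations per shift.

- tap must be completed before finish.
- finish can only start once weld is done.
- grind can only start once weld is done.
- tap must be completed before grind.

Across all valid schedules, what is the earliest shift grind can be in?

Precedence pushes grind to at least shift 2.
grind at shift 2 is achievable: finish=shift 2; weld=shift 1; tap=shift 1; grind=shift 2.

shift 2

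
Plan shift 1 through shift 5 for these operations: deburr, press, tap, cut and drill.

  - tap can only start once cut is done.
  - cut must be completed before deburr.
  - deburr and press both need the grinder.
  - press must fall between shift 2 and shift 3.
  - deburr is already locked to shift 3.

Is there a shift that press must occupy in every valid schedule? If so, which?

shift 2

press's window is shift 2–shift 3.
deburr is fixed at shift 3, and press can't share a shift with deburr.
So press must be shift 2.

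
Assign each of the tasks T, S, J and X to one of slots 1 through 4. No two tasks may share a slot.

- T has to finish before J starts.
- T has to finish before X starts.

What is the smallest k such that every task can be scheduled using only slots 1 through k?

The precedence chain requires at least 2 distinct slots.
With at most 1 per slot and 4 tasks, at least 4 slots are needed.
4 works (last occupied slot: 4): for example T -> 1; J -> 2; X -> 3; S -> 4.

4 slots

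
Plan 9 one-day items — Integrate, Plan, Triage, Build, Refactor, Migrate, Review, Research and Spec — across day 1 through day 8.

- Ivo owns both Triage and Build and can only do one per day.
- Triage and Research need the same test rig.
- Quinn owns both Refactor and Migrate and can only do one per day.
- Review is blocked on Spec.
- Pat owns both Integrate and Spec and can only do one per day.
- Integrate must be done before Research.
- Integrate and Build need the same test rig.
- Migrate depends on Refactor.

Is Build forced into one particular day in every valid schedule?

No

Build can be day 1 (e.g. Research=day 3, Triage=day 2, Build=day 1, Spec=day 1, Review=day 2, Migrate=day 2, Integrate=day 2, Refactor=day 1, Plan=day 1) or day 2 (e.g. Triage -> day 1; Migrate -> day 2; Build -> day 2; Research -> day 2; Integrate -> day 1; Spec -> day 2; Plan -> day 1; Review -> day 3; Refactor -> day 1).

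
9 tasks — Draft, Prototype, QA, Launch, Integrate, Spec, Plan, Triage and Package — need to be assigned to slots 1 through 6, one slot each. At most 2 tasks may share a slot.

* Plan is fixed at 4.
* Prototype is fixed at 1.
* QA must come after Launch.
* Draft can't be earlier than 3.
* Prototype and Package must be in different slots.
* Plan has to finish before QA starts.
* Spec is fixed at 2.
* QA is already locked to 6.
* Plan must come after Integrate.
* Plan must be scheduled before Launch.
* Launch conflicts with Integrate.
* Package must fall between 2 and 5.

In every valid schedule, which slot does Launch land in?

5

Plan is fixed at 4 and must come before Launch, so Launch is at least 5.
QA is fixed at 6 and must come after Launch, so Launch is at most 5.
So Launch must be 5.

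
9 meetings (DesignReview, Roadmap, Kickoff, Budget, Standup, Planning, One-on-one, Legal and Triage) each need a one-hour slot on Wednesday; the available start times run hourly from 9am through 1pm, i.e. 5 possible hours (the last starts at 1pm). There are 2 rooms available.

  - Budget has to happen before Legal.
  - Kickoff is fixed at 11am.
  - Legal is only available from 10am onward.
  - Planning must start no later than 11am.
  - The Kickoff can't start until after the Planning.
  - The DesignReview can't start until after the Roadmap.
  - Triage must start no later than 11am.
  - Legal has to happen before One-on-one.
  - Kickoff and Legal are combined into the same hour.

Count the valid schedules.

Splitting on DesignReview: it can be 12pm (18), 1pm (42). Listing each branch's schedules as (Roadmap, Kickoff, Budget, Standup, Planning, One-on-one, Legal, Triage):
DesignReview=12pm: (9am,11am,9am,12pm,10am,1pm,11am,10am) (9am,11am,9am,1pm,10am,12pm,11am,10am) (9am,11am,9am,1pm,10am,1pm,11am,10am) (9am,11am,10am,12pm,9am,1pm,11am,10am) (9am,11am,10am,12pm,10am,1pm,11am,9am) (9am,11am,10am,1pm,9am,12pm,11am,10am) (9am,11am,10am,1pm,9am,1pm,11am,10am) (9am,11am,10am,1pm,10am,12pm,11am,9am) (9am,11am,10am,1pm,10am,1pm,11am,9am) (10am,11am,9am,12pm,9am,1pm,11am,10am) (10am,11am,9am,12pm,10am,1pm,11am,9am) (10am,11am,9am,1pm,9am,12pm,11am,10am) (10am,11am,9am,1pm,9am,1pm,11am,10am) (10am,11am,9am,1pm,10am,12pm,11am,9am) (10am,11am,9am,1pm,10am,1pm,11am,9am) (10am,11am,10am,12pm,9am,1pm,11am,9am) (10am,11am,10am,1pm,9am,12pm,11am,9am) (10am,11am,10am,1pm,9am,1pm,11am,9am) — 18.
DesignReview=1pm: (9am,11am,9am,12pm,10am,12pm,11am,10am) (9am,11am,9am,12pm,10am,1pm,11am,10am) (9am,11am,9am,1pm,10am,12pm,11am,10am) (9am,11am,10am,12pm,9am,12pm,11am,10am) (9am,11am,10am,12pm,9am,1pm,11am,10am) (9am,11am,10am,12pm,10am,12pm,11am,9am) (9am,11am,10am,12pm,10am,1pm,11am,9am) (9am,11am,10am,1pm,9am,12pm,11am,10am) (9am,11am,10am,1pm,10am,12pm,11am,9am) (10am,11am,9am,12pm,9am,12pm,11am,10am) (10am,11am,9am,12pm,9am,1pm,11am,10am) (10am,11am,9am,12pm,10am,12pm,11am,9am) (10am,11am,9am,12pm,10am,1pm,11am,9am) (10am,11am,9am,1pm,9am,12pm,11am,10am) (10am,11am,9am,1pm,10am,12pm,11am,9am) (10am,11am,10am,12pm,9am,12pm,11am,9am) (10am,11am,10am,12pm,9am,1pm,11am,9am) (10am,11am,10am,1pm,9am,12pm,11am,9am) (12pm,11am,9am,9am,10am,12pm,11am,10am) (12pm,11am,9am,9am,10am,1pm,11am,10am) (12pm,11am,9am,10am,9am,12pm,11am,10am) (12pm,11am,9am,10am,9am,1pm,11am,10am) (12pm,11am,9am,10am,10am,12pm,11am,9am) (12pm,11am,9am,10am,10am,1pm,11am,9am) (12pm,11am,9am,12pm,9am,1pm,11am,10am) (12pm,11am,9am,12pm,10am,1pm,11am,9am) (12pm,11am,9am,12pm,10am,1pm,11am,10am) (12pm,11am,9am,1pm,9am,12pm,11am,10am) (12pm,11am,9am,1pm,10am,12pm,11am,9am) (12pm,11am,9am,1pm,10am,12pm,11am,10am) (12pm,11am,10am,9am,9am,12pm,11am,10am) (12pm,11am,10am,9am,9am,1pm,11am,10am) (12pm,11am,10am,9am,10am,12pm,11am,9am) (12pm,11am,10am,9am,10am,1pm,11am,9am) (12pm,11am,10am,10am,9am,12pm,11am,9am) (12pm,11am,10am,10am,9am,1pm,11am,9am) (12pm,11am,10am,12pm,9am,1pm,11am,9am) (12pm,11am,10am,12pm,9am,1pm,11am,10am) (12pm,11am,10am,12pm,10am,1pm,11am,9am) (12pm,11am,10am,1pm,9am,12pm,11am,9am) (12pm,11am,10am,1pm,9am,12pm,11am,10am) (12pm,11am,10am,1pm,10am,12pm,11am,9am) — 42.
Summing: 18 + 42 = 60.

60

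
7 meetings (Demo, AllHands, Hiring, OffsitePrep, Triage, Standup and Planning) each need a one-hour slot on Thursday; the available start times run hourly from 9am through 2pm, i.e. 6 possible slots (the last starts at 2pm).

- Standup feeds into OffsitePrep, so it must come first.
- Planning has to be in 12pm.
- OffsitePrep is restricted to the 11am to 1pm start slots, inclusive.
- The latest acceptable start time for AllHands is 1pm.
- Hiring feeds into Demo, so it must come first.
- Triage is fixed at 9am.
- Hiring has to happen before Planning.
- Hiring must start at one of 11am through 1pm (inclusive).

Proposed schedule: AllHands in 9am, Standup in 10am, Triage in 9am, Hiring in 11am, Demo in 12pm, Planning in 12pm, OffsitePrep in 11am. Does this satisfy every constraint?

Standup feeds into OffsitePrep, so it must come first — holds.
The latest acceptable start time for AllHands is 1pm — holds.
OffsitePrep is restricted to the 11am to 1pm start slots, inclusive — holds.
Hiring feeds into Demo, so it must come first — holds.
Hiring has to happen before Planning — holds.
Triage is fixed at 9am — holds.
Planning has to be in 12pm — holds.
Hiring must start at one of 11am through 1pm (inclusive) — holds.

Valid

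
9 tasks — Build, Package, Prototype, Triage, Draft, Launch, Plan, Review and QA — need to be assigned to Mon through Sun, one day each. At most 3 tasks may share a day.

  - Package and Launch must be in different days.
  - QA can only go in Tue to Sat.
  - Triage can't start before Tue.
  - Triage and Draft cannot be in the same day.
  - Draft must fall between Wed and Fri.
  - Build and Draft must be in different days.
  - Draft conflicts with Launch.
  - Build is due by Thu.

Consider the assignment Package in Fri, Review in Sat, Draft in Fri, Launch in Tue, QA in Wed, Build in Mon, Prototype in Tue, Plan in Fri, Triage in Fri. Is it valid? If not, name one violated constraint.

No — it violates: Triage and Draft cannot be in the same day

QA can only go in Tue to Sat — holds.
Draft must fall between Wed and Fri — holds.
Triage and Draft cannot be in the same day — violated.
Package and Launch must be in different days — holds.
Draft conflicts with Launch — holds.
Triage can't start before Tue — holds.
Build is due by Thu — holds.
At most 3 tasks may share a day — violated.
Build and Draft must be in different days — holds.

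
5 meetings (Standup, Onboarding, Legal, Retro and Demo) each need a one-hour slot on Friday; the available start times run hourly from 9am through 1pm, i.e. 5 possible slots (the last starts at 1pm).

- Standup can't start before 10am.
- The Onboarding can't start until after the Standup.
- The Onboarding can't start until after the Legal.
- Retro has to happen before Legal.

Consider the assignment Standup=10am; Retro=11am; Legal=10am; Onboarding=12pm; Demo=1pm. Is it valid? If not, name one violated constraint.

The Onboarding can't start until after the Standup — holds.
The Onboarding can't start until after the Legal — holds.
Standup can't start before 10am — holds.
Retro has to happen before Legal — violated.

No. Retro has to happen before Legal is not satisfied.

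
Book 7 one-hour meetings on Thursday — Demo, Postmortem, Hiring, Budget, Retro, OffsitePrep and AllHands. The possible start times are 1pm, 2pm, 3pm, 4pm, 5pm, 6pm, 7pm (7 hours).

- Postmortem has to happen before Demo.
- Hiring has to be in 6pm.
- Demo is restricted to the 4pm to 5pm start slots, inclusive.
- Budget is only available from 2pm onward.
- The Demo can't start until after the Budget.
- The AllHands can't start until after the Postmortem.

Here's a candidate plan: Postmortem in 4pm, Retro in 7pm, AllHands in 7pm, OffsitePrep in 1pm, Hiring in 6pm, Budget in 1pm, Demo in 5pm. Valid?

The Demo can't start until after the Budget — holds.
The AllHands can't start until after the Postmortem — holds.
Hiring has to be in 6pm — holds.
Demo is restricted to the 4pm to 5pm start slots, inclusive — holds.
Budget is only available from 2pm onward — violated.
Postmortem has to happen before Demo — holds.

No — it violates: Budget is only available from 2pm onward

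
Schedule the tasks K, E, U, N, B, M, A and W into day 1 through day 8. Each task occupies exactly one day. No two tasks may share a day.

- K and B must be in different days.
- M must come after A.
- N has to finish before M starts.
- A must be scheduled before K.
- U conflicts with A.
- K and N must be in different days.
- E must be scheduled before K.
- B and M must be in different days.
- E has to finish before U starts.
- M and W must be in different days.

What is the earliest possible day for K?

Precedence pushes K to at least day 2.
K at day 3 is achievable: W -> day 8; E -> day 1; N -> day 4; K -> day 3; M -> day 5; U -> day 6; B -> day 7; A -> day 2.
Nothing earlier works — the conflict and capacity constraints rule out every day before day 3.

day 3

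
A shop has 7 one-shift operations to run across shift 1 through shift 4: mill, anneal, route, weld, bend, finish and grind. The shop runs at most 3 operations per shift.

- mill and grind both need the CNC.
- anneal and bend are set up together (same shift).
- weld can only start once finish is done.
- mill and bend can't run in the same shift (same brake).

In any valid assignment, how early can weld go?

shift 2

Precedence pushes weld to at least shift 2.
weld at shift 2 is achievable: mill=shift 1; anneal=shift 2; route=shift 1; grind=shift 3; weld=shift 2; bend=shift 2; finish=shift 1.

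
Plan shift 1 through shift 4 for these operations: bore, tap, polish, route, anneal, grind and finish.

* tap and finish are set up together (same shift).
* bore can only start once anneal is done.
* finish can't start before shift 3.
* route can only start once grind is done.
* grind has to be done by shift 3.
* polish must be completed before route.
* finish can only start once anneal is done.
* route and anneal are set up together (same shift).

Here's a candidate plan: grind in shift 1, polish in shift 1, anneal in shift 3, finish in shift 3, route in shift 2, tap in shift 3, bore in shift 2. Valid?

grind has to be done by shift 3 — holds.
route and anneal are set up together (same shift) — violated.
tap and finish are set up together (same shift) — holds.
polish must be completed before route — holds.
bore can only start once anneal is done — violated.
route can only start once grind is done — holds.
finish can't start before shift 3 — holds.
finish can only start once anneal is done — violated.

Invalid. bore can only start once anneal is done.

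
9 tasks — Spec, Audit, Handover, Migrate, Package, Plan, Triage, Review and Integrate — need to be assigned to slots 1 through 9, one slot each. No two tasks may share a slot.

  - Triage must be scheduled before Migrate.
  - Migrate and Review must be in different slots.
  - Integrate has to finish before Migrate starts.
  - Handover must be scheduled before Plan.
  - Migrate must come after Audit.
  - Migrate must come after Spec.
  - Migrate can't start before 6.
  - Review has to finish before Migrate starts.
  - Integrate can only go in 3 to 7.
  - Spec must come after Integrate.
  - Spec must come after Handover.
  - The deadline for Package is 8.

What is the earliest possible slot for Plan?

Precedence pushes Plan to at least 2.
Plan at 2 is achievable: Integrate -> 3, Package -> 4, Review -> 8, Spec -> 5, Migrate -> 9, Plan -> 2, Handover -> 1, Audit -> 6, Triage -> 7.

2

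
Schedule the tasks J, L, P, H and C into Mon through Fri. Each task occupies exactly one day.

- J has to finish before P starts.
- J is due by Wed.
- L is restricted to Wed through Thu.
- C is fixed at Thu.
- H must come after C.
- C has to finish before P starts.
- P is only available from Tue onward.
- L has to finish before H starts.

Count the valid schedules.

6

Splitting on J: it can be Mon (2), Tue (2), Wed (2). Listing each branch's schedules as (L, P, H, C):
J=Mon: (Wed,Fri,Fri,Thu) (Thu,Fri,Fri,Thu) — 2.
J=Tue: (Wed,Fri,Fri,Thu) (Thu,Fri,Fri,Thu) — 2.
J=Wed: (Wed,Fri,Fri,Thu) (Thu,Fri,Fri,Thu) — 2.
Summing: 2 + 2 + 2 = 6.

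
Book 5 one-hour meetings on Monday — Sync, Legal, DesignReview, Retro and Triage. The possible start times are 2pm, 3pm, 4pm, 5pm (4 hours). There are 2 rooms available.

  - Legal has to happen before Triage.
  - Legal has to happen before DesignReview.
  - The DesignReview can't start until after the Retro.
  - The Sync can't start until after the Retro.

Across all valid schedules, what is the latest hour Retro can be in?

Downstream work caps Retro at 4pm.
Retro at 4pm is achievable: DesignReview in 5pm; Retro in 4pm; Legal in 2pm; Triage in 3pm; Sync in 5pm.

4pm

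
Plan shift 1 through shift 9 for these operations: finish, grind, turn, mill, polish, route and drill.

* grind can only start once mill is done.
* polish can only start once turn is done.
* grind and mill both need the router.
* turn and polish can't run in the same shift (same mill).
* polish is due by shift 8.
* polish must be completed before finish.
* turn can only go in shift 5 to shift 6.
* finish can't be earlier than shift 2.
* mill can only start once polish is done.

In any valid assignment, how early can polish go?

Precedence pushes polish to at least shift 6; polish's own window allows nothing later than shift 8; downstream work caps polish at shift 7.
polish at shift 6 is achievable: turn -> shift 5, route -> shift 1, mill -> shift 7, drill -> shift 1, polish -> shift 6, finish -> shift 7, grind -> shift 8.

shift 6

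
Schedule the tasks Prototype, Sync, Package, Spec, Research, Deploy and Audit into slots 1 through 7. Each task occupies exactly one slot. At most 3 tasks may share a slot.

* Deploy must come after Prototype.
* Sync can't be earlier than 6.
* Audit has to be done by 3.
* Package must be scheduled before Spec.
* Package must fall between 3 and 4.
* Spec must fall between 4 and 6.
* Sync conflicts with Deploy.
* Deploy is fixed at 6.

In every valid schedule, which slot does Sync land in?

7

Sync's window is 6–7.
Deploy is fixed at 6, and Sync can't share a slot with Deploy.
So Sync must be 7.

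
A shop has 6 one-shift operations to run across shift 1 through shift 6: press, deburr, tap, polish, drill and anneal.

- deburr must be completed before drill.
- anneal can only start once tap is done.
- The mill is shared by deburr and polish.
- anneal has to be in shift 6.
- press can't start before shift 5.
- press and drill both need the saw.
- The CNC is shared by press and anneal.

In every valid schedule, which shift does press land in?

press's window is shift 5–shift 6.
anneal is fixed at shift 6, and press can't share a shift with anneal.
So press must be shift 5.

shift 5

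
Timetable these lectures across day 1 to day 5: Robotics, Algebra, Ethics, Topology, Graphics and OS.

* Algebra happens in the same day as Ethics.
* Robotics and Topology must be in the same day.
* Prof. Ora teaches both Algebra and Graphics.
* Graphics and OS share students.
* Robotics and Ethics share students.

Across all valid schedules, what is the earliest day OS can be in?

OS at day 1 is achievable: Graphics in day 3, Robotics in day 1, Algebra in day 2, Topology in day 1, OS in day 1, Ethics in day 2.

day 1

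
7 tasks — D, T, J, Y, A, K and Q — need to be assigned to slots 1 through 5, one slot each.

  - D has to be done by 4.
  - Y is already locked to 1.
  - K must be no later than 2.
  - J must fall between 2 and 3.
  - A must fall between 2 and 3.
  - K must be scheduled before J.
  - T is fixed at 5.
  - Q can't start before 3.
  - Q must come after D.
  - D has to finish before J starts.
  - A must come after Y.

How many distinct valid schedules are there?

Splitting on D: it can be 1 (18), 2 (12). Listing each branch's schedules as (T, J, Y, A, K, Q):
D=1: (5,2,1,2,1,3) (5,2,1,2,1,4) (5,2,1,2,1,5) (5,2,1,3,1,3) (5,2,1,3,1,4) (5,2,1,3,1,5) (5,3,1,2,1,3) (5,3,1,2,1,4) (5,3,1,2,1,5) (5,3,1,2,2,3) (5,3,1,2,2,4) (5,3,1,2,2,5) (5,3,1,3,1,3) (5,3,1,3,1,4) (5,3,1,3,1,5) (5,3,1,3,2,3) (5,3,1,3,2,4) (5,3,1,3,2,5) — 18.
D=2: (5,3,1,2,1,3) (5,3,1,2,1,4) (5,3,1,2,1,5) (5,3,1,2,2,3) (5,3,1,2,2,4) (5,3,1,2,2,5) (5,3,1,3,1,3) (5,3,1,3,1,4) (5,3,1,3,1,5) (5,3,1,3,2,3) (5,3,1,3,2,4) (5,3,1,3,2,5) — 12.
Summing: 18 + 12 = 30.

30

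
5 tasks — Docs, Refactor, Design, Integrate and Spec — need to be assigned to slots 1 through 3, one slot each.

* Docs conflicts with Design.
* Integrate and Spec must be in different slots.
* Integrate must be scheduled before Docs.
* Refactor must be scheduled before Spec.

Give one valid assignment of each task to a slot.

Design -> 1, Spec -> 2, Integrate -> 1, Refactor -> 1, Docs -> 2

Checking: Refactor(1) before Spec(2); Integrate(1) before Docs(2); Integrate(1) != Spec(2); Docs(2) != Design(1).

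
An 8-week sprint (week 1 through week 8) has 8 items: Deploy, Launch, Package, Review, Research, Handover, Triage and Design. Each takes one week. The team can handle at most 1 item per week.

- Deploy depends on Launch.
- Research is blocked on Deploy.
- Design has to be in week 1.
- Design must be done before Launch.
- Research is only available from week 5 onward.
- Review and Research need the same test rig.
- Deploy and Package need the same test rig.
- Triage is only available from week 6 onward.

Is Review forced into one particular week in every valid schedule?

No

Review can be week 2 (e.g. Review -> week 2, Launch -> week 3, Package -> week 7, Design -> week 1, Triage -> week 6, Deploy -> week 4, Handover -> week 8, Research -> week 5) or week 3 (e.g. Deploy in week 4, Launch in week 2, Handover in week 8, Review in week 3, Package in week 7, Design in week 1, Triage in week 6, Research in week 5).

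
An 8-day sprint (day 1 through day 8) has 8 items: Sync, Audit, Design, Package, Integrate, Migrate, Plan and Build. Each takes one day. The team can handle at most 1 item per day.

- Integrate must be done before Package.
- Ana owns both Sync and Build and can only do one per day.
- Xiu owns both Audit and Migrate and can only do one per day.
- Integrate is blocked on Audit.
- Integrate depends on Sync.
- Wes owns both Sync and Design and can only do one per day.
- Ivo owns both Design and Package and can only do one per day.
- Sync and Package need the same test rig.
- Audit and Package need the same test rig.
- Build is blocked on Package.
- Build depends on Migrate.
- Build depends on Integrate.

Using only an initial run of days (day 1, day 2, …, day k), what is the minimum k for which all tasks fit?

8 days

The precedence chain requires at least 4 distinct days.
With at most 1 per day and 8 tasks, at least 8 days are needed.
8 works (last occupied day: day 8): for example Plan in day 8, Migrate in day 5, Audit in day 2, Sync in day 1, Integrate in day 3, Package in day 4, Design in day 7, Build in day 6.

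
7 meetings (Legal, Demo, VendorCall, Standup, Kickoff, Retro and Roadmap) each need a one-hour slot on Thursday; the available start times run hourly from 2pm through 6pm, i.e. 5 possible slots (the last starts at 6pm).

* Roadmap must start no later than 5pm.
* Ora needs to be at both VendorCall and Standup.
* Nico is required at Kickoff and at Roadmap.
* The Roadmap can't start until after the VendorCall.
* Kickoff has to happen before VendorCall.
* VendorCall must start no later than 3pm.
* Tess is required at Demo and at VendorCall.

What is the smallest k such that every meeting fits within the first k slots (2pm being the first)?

The precedence chain requires at least 3 distinct slots.
3 works (last occupied slot: 4pm): for example Retro -> 2pm, Standup -> 2pm, Kickoff -> 2pm, Legal -> 2pm, Roadmap -> 4pm, Demo -> 2pm, VendorCall -> 3pm.

3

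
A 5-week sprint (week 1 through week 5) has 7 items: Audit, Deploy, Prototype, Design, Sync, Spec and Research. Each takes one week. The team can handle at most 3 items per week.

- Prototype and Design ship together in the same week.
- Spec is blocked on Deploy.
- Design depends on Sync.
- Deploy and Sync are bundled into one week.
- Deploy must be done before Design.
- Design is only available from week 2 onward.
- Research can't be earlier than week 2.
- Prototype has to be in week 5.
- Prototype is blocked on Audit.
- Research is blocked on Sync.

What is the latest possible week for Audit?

week 4

Downstream work caps Audit at week 4.
Audit at week 4 is achievable: Audit=week 4; Sync=week 1; Deploy=week 1; Spec=week 2; Prototype=week 5; Design=week 5; Research=week 2.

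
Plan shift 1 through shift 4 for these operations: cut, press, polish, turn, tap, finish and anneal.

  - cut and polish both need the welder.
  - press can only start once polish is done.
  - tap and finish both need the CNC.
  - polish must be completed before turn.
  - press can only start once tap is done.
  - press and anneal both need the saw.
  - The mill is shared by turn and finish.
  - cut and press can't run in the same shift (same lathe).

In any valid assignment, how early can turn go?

Precedence pushes turn to at least shift 2.
turn at shift 2 is achievable: finish=shift 3, anneal=shift 1, press=shift 2, cut=shift 3, polish=shift 1, turn=shift 2, tap=shift 1.

shift 2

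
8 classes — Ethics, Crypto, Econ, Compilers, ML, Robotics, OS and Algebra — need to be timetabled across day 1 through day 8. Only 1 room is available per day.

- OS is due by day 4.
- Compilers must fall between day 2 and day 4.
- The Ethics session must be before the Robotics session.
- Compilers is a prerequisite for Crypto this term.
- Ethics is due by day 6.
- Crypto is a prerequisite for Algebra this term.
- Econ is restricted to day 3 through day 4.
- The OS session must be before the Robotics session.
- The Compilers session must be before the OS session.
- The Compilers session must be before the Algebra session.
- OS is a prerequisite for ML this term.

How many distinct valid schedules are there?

Splitting on Crypto: it can be day 5 (12), day 6 (8), day 7 (4). Listing each branch's schedules as (Ethics, Econ, Compilers, ML, Robotics, OS, Algebra) by day number:
Crypto=day 5: (1,3,2,6,7,4,8) (1,3,2,6,8,4,7) (1,3,2,7,6,4,8) (1,3,2,7,8,4,6) (1,3,2,8,6,4,7) (1,3,2,8,7,4,6) (1,4,2,6,7,3,8) (1,4,2,6,8,3,7) (1,4,2,7,6,3,8) (1,4,2,7,8,3,6) (1,4,2,8,6,3,7) (1,4,2,8,7,3,6) — 12.
Crypto=day 6: (1,3,2,5,7,4,8) (1,3,2,5,8,4,7) (1,3,2,7,5,4,8) (1,3,2,8,5,4,7) (1,4,2,5,7,3,8) (1,4,2,5,8,3,7) (1,4,2,7,5,3,8) (1,4,2,8,5,3,7) — 8.
Crypto=day 7: (1,3,2,5,6,4,8) (1,3,2,6,5,4,8) (1,4,2,5,6,3,8) (1,4,2,6,5,3,8) — 4.
Summing: 12 + 8 + 4 = 24.

24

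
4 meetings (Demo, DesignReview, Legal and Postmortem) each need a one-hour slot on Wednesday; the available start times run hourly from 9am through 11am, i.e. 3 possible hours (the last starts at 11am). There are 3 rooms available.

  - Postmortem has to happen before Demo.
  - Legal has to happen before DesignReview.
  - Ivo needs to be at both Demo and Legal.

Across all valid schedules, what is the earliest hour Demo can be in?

Precedence pushes Demo to at least 10am.
Demo at 10am is achievable: Demo -> 10am; Postmortem -> 9am; Legal -> 9am; DesignReview -> 10am.

10am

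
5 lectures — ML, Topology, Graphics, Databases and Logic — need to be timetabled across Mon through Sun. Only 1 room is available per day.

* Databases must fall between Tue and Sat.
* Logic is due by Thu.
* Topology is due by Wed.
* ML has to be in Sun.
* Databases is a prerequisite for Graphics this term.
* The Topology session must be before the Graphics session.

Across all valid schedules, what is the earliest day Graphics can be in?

Precedence pushes Graphics to at least Wed.
Graphics at Wed is achievable: Graphics -> Wed, Databases -> Tue, ML -> Sun, Logic -> Thu, Topology -> Mon.

Wed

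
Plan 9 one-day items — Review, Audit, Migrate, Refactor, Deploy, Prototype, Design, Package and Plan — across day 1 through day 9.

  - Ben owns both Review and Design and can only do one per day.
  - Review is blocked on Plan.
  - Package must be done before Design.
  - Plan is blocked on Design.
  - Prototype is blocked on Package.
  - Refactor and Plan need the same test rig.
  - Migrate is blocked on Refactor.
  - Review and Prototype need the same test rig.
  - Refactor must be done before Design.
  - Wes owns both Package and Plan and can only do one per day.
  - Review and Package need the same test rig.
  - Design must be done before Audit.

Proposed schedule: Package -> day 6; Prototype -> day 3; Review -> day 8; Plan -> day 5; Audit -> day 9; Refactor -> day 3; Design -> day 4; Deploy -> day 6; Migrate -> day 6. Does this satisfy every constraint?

No. Prototype is blocked on Package is not satisfied.

Review and Prototype need the same test rig — holds.
Wes owns both Package and Plan and can only do one per day — holds.
Ben owns both Review and Design and can only do one per day — holds.
Package must be done before Design — violated.
Review is blocked on Plan — holds.
Prototype is blocked on Package — violated.
Refactor must be done before Design — holds.
Plan is blocked on Design — holds.
Review and Package need the same test rig — holds.
Refactor and Plan need the same test rig — holds.
Migrate is blocked on Refactor — holds.
Design must be done before Audit — holds.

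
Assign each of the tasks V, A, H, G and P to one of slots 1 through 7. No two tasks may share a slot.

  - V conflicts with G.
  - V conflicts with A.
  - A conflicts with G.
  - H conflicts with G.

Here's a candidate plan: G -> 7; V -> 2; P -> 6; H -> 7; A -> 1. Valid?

Invalid. H conflicts with G.

No two tasks may share a slot — violated.
A conflicts with G — holds.
V conflicts with G — holds.
V conflicts with A — holds.
H conflicts with G — violated.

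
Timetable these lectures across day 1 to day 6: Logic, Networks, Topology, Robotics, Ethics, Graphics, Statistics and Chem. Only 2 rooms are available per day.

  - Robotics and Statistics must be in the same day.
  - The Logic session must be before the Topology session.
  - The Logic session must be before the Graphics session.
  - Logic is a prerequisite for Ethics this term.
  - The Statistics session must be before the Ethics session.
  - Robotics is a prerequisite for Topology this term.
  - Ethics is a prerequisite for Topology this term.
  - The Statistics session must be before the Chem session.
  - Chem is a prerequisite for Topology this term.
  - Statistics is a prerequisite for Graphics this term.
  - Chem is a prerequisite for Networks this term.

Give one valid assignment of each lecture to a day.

Statistics in day 2; Robotics in day 2; Networks in day 5; Topology in day 4; Chem in day 3; Logic in day 1; Ethics in day 3; Graphics in day 4

Checking: Chem(day 3) before Networks(day 5); Statistics(day 2) before Ethics(day 3); Statistics(day 2) before Graphics(day 4); Statistics(day 2) before Chem(day 3); Logic(day 1) before Topology(day 4); Chem(day 3) before Topology(day 4); Logic(day 1) before Ethics(day 3); Logic(day 1) before Graphics(day 4); Ethics(day 3) before Topology(day 4); Robotics(day 2) before Topology(day 4); Robotics = Statistics = day 2; max 2 per day (cap 2).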